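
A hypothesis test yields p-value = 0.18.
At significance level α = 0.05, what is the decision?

Answer: fail to reject H₀

Derivation:
Compare p-value to α:
0.18 ≥ 0.05
Decision: fail to reject H₀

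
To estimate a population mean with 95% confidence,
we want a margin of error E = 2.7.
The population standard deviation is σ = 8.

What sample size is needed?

z_0.025 = 1.960
n = (z×σ/E)² = (1.960×8/2.7)²
n = 33.7260
Round up: n = 34

Answer: n = 34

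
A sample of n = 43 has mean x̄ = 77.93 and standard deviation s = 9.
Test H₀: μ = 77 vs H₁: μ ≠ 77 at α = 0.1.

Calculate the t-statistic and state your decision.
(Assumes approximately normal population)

df = n - 1 = 42
SE = s/√n = 9/√43 = 1.3725
t = (x̄ - μ₀)/SE = (77.93 - 77)/1.3725 = 0.6776
Critical value: t_{0.05,42} = ±1.682
p-value ≈ 0.5017
Decision: fail to reject H₀

Answer: t = 0.6776, fail to reject H₀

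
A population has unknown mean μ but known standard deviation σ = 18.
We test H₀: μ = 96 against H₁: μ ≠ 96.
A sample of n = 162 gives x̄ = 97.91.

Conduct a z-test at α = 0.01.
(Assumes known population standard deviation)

Standard error: SE = σ/√n = 18/√162 = 1.4142
z-statistic: z = (x̄ - μ₀)/SE = (97.91 - 96)/1.4142 = 1.3506
Critical value: ±2.576
p-value = 0.1768
Decision: fail to reject H₀

Answer: z = 1.3506, fail to reject H₀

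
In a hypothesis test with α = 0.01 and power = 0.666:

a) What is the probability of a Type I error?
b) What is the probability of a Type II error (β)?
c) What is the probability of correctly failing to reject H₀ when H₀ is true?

Answer: a) 0.01, b) 0.334, c) 0.99

Derivation:
a) Type I error probability = α = 0.01
b) Power = P(reject H₀ | H₁ true) = 1 - β = 0.666, so Type II error probability = β = 1 - Power = 0.334
c) P(fail to reject H₀ | H₀ true) = 1 - α = 0.99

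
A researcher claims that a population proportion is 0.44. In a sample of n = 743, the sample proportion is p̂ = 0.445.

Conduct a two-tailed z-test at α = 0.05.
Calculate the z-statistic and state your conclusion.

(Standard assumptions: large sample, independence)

Answer: z = 0.2746, fail to reject H₀

Derivation:
H₀: p = 0.44, H₁: p ≠ 0.44
Standard error: SE = √(p₀(1-p₀)/n) = √(0.44×0.56/743) = 0.018211
z-statistic: z = (p̂ - p₀)/SE = (0.445 - 0.44)/0.018211 = 0.2746
Critical value: z_0.025 = ±1.960
p-value = 0.7836
Decision: fail to reject H₀ at α = 0.05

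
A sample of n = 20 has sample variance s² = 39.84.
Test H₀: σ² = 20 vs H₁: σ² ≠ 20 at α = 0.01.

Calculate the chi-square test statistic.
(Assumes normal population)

Answer: χ² = 37.8480, fail to reject H₀

Derivation:
df = n - 1 = 19
χ² = (n-1)s²/σ₀² = 19×39.84/20 = 37.8480
Critical values: χ²_{0.995,19} = 6.844, χ²_{0.005,19} = 38.582
Rejection region: χ² < 6.844 or χ² > 38.582
Decision: fail to reject H₀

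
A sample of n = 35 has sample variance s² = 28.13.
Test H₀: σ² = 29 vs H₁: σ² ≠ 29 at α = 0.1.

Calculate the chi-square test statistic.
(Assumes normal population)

Answer: χ² = 32.9800, fail to reject H₀

Derivation:
df = n - 1 = 34
χ² = (n-1)s²/σ₀² = 34×28.13/29 = 32.9800
Critical values: χ²_{0.95,34} = 21.664, χ²_{0.05,34} = 48.602
Rejection region: χ² < 21.664 or χ² > 48.602
Decision: fail to reject H₀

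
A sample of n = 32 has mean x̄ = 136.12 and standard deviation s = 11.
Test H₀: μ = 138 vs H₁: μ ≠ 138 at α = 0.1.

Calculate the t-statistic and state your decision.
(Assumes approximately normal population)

Answer: t = -0.9668, fail to reject H₀

Derivation:
df = n - 1 = 31
SE = s/√n = 11/√32 = 1.9445
t = (x̄ - μ₀)/SE = (136.12 - 138)/1.9445 = -0.9668
Critical value: t_{0.05,31} = ±1.696
p-value ≈ 0.3411
Decision: fail to reject H₀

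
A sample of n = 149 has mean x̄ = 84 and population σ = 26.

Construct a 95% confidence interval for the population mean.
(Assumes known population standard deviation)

Confidence level: 95%, α = 0.05
z_0.025 = 1.960
SE = σ/√n = 26/√149 = 2.1300
Margin of error = 1.960 × 2.1300 = 4.1748
CI: x̄ ± margin = 84 ± 4.1748
CI: (79.8252, 88.1748)

Answer: (79.8252, 88.1748)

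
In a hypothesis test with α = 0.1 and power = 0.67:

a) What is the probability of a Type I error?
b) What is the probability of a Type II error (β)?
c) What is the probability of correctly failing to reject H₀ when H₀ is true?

Answer: a) 0.1, b) 0.33, c) 0.9

Derivation:
a) Type I error probability = α = 0.1
b) Power = P(reject H₀ | H₁ true) = 1 - β = 0.67, so Type II error probability = β = 1 - Power = 0.33
c) P(fail to reject H₀ | H₀ true) = 1 - α = 0.9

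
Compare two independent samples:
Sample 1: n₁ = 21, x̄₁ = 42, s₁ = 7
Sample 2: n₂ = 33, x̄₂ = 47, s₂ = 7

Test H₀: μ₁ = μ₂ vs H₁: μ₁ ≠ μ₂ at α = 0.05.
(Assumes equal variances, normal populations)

Pooled variance: s²_p = [20×7² + 32×7²]/(52) = 49.0000
s_p = 7.0000
SE = s_p×√(1/n₁ + 1/n₂) = 7.0000×√(1/21 + 1/33) = 1.9540
t = (x̄₁ - x̄₂)/SE = (42 - 47)/1.9540 = -2.5589
df = 52, t-critical = ±2.007
Decision: reject H₀

Answer: t = -2.5589, reject H₀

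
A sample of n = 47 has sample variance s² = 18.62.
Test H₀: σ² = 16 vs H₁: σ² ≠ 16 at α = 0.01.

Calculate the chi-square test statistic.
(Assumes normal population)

df = n - 1 = 46
χ² = (n-1)s²/σ₀² = 46×18.62/16 = 53.5325
Critical values: χ²_{0.995,46} = 25.041, χ²_{0.005,46} = 74.437
Rejection region: χ² < 25.041 or χ² > 74.437
Decision: fail to reject H₀

Answer: χ² = 53.5325, fail to reject H₀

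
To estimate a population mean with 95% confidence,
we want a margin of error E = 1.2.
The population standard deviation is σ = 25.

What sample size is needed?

Answer: n = 1668

Derivation:
z_0.025 = 1.960
n = (z×σ/E)² = (1.960×25/1.2)²
n = 1667.3611
Round up: n = 1668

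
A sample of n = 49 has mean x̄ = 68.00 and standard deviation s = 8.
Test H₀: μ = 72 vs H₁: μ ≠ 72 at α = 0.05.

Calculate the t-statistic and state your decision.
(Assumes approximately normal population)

Answer: t = -3.4999, reject H₀

Derivation:
df = n - 1 = 48
SE = s/√n = 8/√49 = 1.1429
t = (x̄ - μ₀)/SE = (68.00 - 72)/1.1429 = -3.4999
Critical value: t_{0.025,48} = ±2.011
p-value ≈ 0.0010
Decision: reject H₀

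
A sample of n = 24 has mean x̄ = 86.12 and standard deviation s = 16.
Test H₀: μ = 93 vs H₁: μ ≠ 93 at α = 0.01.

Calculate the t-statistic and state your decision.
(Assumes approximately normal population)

Answer: t = -2.1066, fail to reject H₀

Derivation:
df = n - 1 = 23
SE = s/√n = 16/√24 = 3.2660
t = (x̄ - μ₀)/SE = (86.12 - 93)/3.2660 = -2.1066
Critical value: t_{0.005,23} = ±2.807
p-value ≈ 0.0463
Decision: fail to reject H₀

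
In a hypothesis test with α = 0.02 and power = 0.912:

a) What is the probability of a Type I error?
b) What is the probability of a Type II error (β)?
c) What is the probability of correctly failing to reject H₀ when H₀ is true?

a) Type I error probability = α = 0.02
b) Power = P(reject H₀ | H₁ true) = 1 - β = 0.912, so Type II error probability = β = 1 - Power = 0.088
c) P(fail to reject H₀ | H₀ true) = 1 - α = 0.98

Answer: a) 0.02, b) 0.088, c) 0.98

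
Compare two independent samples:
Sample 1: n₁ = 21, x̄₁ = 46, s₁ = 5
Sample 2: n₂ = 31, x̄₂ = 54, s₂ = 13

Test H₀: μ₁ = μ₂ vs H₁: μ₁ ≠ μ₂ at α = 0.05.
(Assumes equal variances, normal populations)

Pooled variance: s²_p = [20×5² + 30×13²]/(50) = 111.4000
s_p = 10.5546
SE = s_p×√(1/n₁ + 1/n₂) = 10.5546×√(1/21 + 1/31) = 2.9830
t = (x̄₁ - x̄₂)/SE = (46 - 54)/2.9830 = -2.6819
df = 50, t-critical = ±2.009
Decision: reject H₀

Answer: t = -2.6819, reject H₀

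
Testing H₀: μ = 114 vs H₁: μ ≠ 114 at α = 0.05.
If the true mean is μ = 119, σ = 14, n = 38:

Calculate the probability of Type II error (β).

Answer: β ≈ 0.4045

Derivation:
SE = σ/√n = 14/√38 = 2.2711
Critical values: μ₀ ± z_0.025×SE = 114 ± 1.960×2.2711
Acceptance region: (109.5486, 118.4514)
Under H₁ (μ = 119): z_high = (118.4514 - 119)/2.2711 = -0.2416, z_low = (109.5486 - 119)/2.2711 = -4.1616
β = P(not reject | H₁) = Φ(-0.2416) - Φ(-4.1616) ≈ 0.4045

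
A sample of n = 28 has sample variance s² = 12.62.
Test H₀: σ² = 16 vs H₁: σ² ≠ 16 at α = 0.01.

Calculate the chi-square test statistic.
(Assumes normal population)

df = n - 1 = 27
χ² = (n-1)s²/σ₀² = 27×12.62/16 = 21.2962
Critical values: χ²_{0.995,27} = 11.808, χ²_{0.005,27} = 49.645
Rejection region: χ² < 11.808 or χ² > 49.645
Decision: fail to reject H₀

Answer: χ² = 21.2962, fail to reject H₀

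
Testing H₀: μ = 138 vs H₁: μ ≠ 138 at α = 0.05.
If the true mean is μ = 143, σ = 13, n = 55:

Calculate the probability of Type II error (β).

SE = σ/√n = 13/√55 = 1.7529
Critical values: μ₀ ± z_0.025×SE = 138 ± 1.960×1.7529
Acceptance region: (134.5643, 141.4357)
Under H₁ (μ = 143): z_high = (141.4357 - 143)/1.7529 = -0.8924, z_low = (134.5643 - 143)/1.7529 = -4.8124
β = P(not reject | H₁) = Φ(-0.8924) - Φ(-4.8124) ≈ 0.1861

Answer: β ≈ 0.1861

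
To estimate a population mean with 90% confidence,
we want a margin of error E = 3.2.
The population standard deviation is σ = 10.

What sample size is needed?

z_0.05 = 1.645
n = (z×σ/E)² = (1.645×10/3.2)²
n = 26.4260
Round up: n = 27

Answer: n = 27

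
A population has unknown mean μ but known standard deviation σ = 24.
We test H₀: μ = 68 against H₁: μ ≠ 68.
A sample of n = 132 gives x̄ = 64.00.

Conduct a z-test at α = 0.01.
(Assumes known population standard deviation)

Answer: z = -1.9149, fail to reject H₀

Derivation:
Standard error: SE = σ/√n = 24/√132 = 2.0889
z-statistic: z = (x̄ - μ₀)/SE = (64.00 - 68)/2.0889 = -1.9149
Critical value: ±2.576
p-value = 0.0555
Decision: fail to reject H₀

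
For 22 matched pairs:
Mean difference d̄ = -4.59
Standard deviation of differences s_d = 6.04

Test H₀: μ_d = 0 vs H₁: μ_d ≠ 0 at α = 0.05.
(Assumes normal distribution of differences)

Answer: t = -3.5645, reject H₀

Derivation:
df = n - 1 = 21
SE = s_d/√n = 6.04/√22 = 1.2877
t = d̄/SE = -4.59/1.2877 = -3.5645
Critical value: t_{0.025,21} = ±2.080
p-value ≈ 0.0018
Decision: reject H₀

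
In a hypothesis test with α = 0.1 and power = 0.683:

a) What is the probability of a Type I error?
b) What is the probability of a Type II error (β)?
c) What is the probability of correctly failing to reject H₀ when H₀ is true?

a) Type I error probability = α = 0.1
b) Power = P(reject H₀ | H₁ true) = 1 - β = 0.683, so Type II error probability = β = 1 - Power = 0.317
c) P(fail to reject H₀ | H₀ true) = 1 - α = 0.9

Answer: a) 0.1, b) 0.317, c) 0.9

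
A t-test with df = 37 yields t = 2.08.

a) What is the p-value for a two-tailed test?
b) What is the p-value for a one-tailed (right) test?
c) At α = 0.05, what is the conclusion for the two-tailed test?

Answer: a) 0.0445, b) 0.0223, c) reject H₀

Derivation:
Using t-distribution with df = 37:
a) Two-tailed: p = 2×P(T > 2.08) = 0.0445
b) One-tailed: p = P(T > 2.08) = 0.0223
c) 0.0445 < 0.05, reject H₀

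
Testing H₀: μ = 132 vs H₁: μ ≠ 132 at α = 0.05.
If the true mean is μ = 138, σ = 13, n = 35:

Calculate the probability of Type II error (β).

Answer: β ≈ 0.2205

Derivation:
SE = σ/√n = 13/√35 = 2.1974
Critical values: μ₀ ± z_0.025×SE = 132 ± 1.960×2.1974
Acceptance region: (127.6931, 136.3069)
Under H₁ (μ = 138): z_high = (136.3069 - 138)/2.1974 = -0.7705, z_low = (127.6931 - 138)/2.1974 = -4.6905
β = P(not reject | H₁) = Φ(-0.7705) - Φ(-4.6905) ≈ 0.2205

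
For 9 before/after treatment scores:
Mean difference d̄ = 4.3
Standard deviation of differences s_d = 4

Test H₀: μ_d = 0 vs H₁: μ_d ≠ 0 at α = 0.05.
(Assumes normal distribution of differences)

df = n - 1 = 8
SE = s_d/√n = 4/√9 = 1.3333
t = d̄/SE = 4.3/1.3333 = 3.2251
Critical value: t_{0.025,8} = ±2.306
p-value ≈ 0.0121
Decision: reject H₀

Answer: t = 3.2251, reject H₀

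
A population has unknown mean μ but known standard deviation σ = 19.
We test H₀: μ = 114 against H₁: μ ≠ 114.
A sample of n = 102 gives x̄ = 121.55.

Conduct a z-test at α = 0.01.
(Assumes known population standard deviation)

Answer: z = 4.0132, reject H₀

Derivation:
Standard error: SE = σ/√n = 19/√102 = 1.8813
z-statistic: z = (x̄ - μ₀)/SE = (121.55 - 114)/1.8813 = 4.0132
Critical value: ±2.576
p-value = 0.0001
Decision: reject H₀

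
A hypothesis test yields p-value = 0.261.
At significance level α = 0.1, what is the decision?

Answer: fail to reject H₀

Derivation:
Compare p-value to α:
0.261 ≥ 0.1
Decision: fail to reject H₀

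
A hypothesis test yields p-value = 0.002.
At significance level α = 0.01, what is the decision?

Compare p-value to α:
0.002 < 0.01
Decision: reject H₀

Answer: reject H₀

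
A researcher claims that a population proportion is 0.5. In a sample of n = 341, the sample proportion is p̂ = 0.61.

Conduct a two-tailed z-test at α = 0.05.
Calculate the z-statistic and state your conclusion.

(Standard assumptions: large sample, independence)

H₀: p = 0.5, H₁: p ≠ 0.5
Standard error: SE = √(p₀(1-p₀)/n) = √(0.5×0.5/341) = 0.027077
z-statistic: z = (p̂ - p₀)/SE = (0.61 - 0.5)/0.027077 = 4.0625
Critical value: z_0.025 = ±1.960
p-value < 0.0001
Decision: reject H₀ at α = 0.05

Answer: z = 4.0625, reject H₀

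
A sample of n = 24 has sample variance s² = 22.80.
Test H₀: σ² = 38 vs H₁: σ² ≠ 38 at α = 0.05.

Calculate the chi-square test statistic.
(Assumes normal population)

Answer: χ² = 13.8000, fail to reject H₀

Derivation:
df = n - 1 = 23
χ² = (n-1)s²/σ₀² = 23×22.80/38 = 13.8000
Critical values: χ²_{0.975,23} = 11.689, χ²_{0.025,23} = 38.076
Rejection region: χ² < 11.689 or χ² > 38.076
Decision: fail to reject H₀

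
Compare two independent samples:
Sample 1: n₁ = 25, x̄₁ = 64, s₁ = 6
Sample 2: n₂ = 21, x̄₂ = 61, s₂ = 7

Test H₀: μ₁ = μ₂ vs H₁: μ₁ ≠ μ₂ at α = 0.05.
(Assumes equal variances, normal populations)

Pooled variance: s²_p = [24×6² + 20×7²]/(44) = 41.9091
s_p = 6.4737
SE = s_p×√(1/n₁ + 1/n₂) = 6.4737×√(1/25 + 1/21) = 1.9162
t = (x̄₁ - x̄₂)/SE = (64 - 61)/1.9162 = 1.5656
df = 44, t-critical = ±2.015
Decision: fail to reject H₀

Answer: t = 1.5656, fail to reject H₀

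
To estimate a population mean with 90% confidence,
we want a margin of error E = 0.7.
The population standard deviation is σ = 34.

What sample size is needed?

z_0.05 = 1.645
n = (z×σ/E)² = (1.645×34/0.7)²
n = 6384.0100
Round up: n = 6385

Answer: n = 6385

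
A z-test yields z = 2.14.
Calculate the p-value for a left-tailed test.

Answer: p-value ≈ 0.9838

Derivation:
For z = 2.14:
p = P(Z < 2.14) = Φ(2.14) = 0.9838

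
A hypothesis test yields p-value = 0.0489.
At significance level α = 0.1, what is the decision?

Answer: reject H₀

Derivation:
Compare p-value to α:
0.0489 < 0.1
Decision: reject H₀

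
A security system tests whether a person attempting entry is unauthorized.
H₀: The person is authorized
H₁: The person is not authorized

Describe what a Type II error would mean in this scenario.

Type I error (α): Rejecting H₀ when H₀ is true
Type II error (β): Failing to reject H₀ when H₁ is true

Answer: Granting entry to an unauthorized person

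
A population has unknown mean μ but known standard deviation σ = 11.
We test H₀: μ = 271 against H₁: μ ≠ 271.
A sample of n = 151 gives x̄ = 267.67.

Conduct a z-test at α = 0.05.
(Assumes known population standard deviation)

Standard error: SE = σ/√n = 11/√151 = 0.8952
z-statistic: z = (x̄ - μ₀)/SE = (267.67 - 271)/0.8952 = -3.7198
Critical value: ±1.960
p-value = 0.0002
Decision: reject H₀

Answer: z = -3.7198, reject H₀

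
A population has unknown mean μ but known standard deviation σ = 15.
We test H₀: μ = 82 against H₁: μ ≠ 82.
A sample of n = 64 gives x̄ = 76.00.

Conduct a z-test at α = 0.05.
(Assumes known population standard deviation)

Standard error: SE = σ/√n = 15/√64 = 1.8750
z-statistic: z = (x̄ - μ₀)/SE = (76.00 - 82)/1.8750 = -3.2000
Critical value: ±1.960
p-value = 0.0014
Decision: reject H₀

Answer: z = -3.2000, reject H₀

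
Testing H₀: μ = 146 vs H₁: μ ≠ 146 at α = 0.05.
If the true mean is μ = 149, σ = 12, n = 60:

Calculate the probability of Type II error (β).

SE = σ/√n = 12/√60 = 1.5492
Critical values: μ₀ ± z_0.025×SE = 146 ± 1.960×1.5492
Acceptance region: (142.9636, 149.0364)
Under H₁ (μ = 149): z_high = (149.0364 - 149)/1.5492 = 0.0235, z_low = (142.9636 - 149)/1.5492 = -3.8965
β = P(not reject | H₁) = Φ(0.0235) - Φ(-3.8965) ≈ 0.5093

Answer: β ≈ 0.5093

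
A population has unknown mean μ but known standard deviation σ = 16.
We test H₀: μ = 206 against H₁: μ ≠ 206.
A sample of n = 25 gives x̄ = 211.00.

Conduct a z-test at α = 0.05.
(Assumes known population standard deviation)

Standard error: SE = σ/√n = 16/√25 = 3.2000
z-statistic: z = (x̄ - μ₀)/SE = (211.00 - 206)/3.2000 = 1.5625
Critical value: ±1.960
p-value = 0.1182
Decision: fail to reject H₀

Answer: z = 1.5625, fail to reject H₀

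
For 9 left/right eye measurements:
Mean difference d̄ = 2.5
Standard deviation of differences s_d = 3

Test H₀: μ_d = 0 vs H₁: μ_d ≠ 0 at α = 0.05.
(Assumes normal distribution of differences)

Answer: t = 2.5000, reject H₀

Derivation:
df = n - 1 = 8
SE = s_d/√n = 3/√9 = 1.0000
t = d̄/SE = 2.5/1.0000 = 2.5000
Critical value: t_{0.025,8} = ±2.306
p-value ≈ 0.0369
Decision: reject H₀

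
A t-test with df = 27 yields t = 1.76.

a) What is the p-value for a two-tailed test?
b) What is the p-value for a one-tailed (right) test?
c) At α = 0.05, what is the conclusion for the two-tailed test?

Using t-distribution with df = 27:
a) Two-tailed: p = 2×P(T > 1.76) = 0.0897
b) One-tailed: p = P(T > 1.76) = 0.0449
c) 0.0897 ≥ 0.05, fail to reject H₀

Answer: a) 0.0897, b) 0.0449, c) fail to reject H₀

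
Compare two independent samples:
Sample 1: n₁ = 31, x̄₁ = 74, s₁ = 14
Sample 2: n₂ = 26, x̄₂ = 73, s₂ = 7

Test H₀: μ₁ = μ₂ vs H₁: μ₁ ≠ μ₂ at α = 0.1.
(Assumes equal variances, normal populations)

Pooled variance: s²_p = [30×14² + 25×7²]/(55) = 129.1818
s_p = 11.3658
SE = s_p×√(1/n₁ + 1/n₂) = 11.3658×√(1/31 + 1/26) = 3.0225
t = (x̄₁ - x̄₂)/SE = (74 - 73)/3.0225 = 0.3309
df = 55, t-critical = ±1.673
Decision: fail to reject H₀

Answer: t = 0.3309, fail to reject H₀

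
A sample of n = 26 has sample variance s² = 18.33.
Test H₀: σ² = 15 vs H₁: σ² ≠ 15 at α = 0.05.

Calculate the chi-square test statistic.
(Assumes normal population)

Answer: χ² = 30.5500, fail to reject H₀

Derivation:
df = n - 1 = 25
χ² = (n-1)s²/σ₀² = 25×18.33/15 = 30.5500
Critical values: χ²_{0.975,25} = 13.120, χ²_{0.025,25} = 40.646
Rejection region: χ² < 13.120 or χ² > 40.646
Decision: fail to reject H₀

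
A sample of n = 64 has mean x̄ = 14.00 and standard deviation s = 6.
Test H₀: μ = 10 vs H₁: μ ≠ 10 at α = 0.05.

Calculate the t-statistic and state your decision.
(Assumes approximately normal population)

df = n - 1 = 63
SE = s/√n = 6/√64 = 0.7500
t = (x̄ - μ₀)/SE = (14.00 - 10)/0.7500 = 5.3333
Critical value: t_{0.025,63} = ±1.998
p-value < 0.0001
Decision: reject H₀

Answer: t = 5.3333, reject H₀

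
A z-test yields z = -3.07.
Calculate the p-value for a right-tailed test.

For z = -3.07:
p = P(Z > -3.07) = 1 - Φ(-3.07) = 0.9989

Answer: p-value ≈ 0.9989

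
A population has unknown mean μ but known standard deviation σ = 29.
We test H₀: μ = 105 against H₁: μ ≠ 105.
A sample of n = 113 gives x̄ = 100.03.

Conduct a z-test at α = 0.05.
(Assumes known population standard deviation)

Answer: z = -1.8218, fail to reject H₀

Derivation:
Standard error: SE = σ/√n = 29/√113 = 2.7281
z-statistic: z = (x̄ - μ₀)/SE = (100.03 - 105)/2.7281 = -1.8218
Critical value: ±1.960
p-value = 0.0685
Decision: fail to reject H₀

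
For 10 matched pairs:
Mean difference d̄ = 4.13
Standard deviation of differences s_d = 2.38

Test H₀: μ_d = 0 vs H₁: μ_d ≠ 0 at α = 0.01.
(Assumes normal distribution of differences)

Answer: t = 5.4876, reject H₀

Derivation:
df = n - 1 = 9
SE = s_d/√n = 2.38/√10 = 0.7526
t = d̄/SE = 4.13/0.7526 = 5.4876
Critical value: t_{0.005,9} = ±3.250
p-value ≈ 0.0004
Decision: reject H₀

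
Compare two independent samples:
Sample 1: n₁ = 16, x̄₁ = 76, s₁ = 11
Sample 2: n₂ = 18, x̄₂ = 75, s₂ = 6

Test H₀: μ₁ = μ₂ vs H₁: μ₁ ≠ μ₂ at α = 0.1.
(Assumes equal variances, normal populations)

Answer: t = 0.3342, fail to reject H₀

Derivation:
Pooled variance: s²_p = [15×11² + 17×6²]/(32) = 75.8438
s_p = 8.7088
SE = s_p×√(1/n₁ + 1/n₂) = 8.7088×√(1/16 + 1/18) = 2.9923
t = (x̄₁ - x̄₂)/SE = (76 - 75)/2.9923 = 0.3342
df = 32, t-critical = ±1.694
Decision: fail to reject H₀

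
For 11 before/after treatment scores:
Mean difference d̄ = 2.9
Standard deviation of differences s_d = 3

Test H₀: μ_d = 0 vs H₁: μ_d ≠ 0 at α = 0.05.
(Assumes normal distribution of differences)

Answer: t = 3.2062, reject H₀

Derivation:
df = n - 1 = 10
SE = s_d/√n = 3/√11 = 0.9045
t = d̄/SE = 2.9/0.9045 = 3.2062
Critical value: t_{0.025,10} = ±2.228
p-value ≈ 0.0094
Decision: reject H₀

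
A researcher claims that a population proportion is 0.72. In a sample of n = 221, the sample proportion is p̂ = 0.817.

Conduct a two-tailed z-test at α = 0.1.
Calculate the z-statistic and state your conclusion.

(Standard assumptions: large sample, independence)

H₀: p = 0.72, H₁: p ≠ 0.72
Standard error: SE = √(p₀(1-p₀)/n) = √(0.72×0.28/221) = 0.030203
z-statistic: z = (p̂ - p₀)/SE = (0.817 - 0.72)/0.030203 = 3.2116
Critical value: z_0.05 = ±1.645
p-value = 0.0013
Decision: reject H₀ at α = 0.1

Answer: z = 3.2116, reject H₀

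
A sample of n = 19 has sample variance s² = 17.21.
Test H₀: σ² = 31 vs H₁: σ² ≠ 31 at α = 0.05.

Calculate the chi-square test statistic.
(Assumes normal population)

Answer: χ² = 9.9929, fail to reject H₀

Derivation:
df = n - 1 = 18
χ² = (n-1)s²/σ₀² = 18×17.21/31 = 9.9929
Critical values: χ²_{0.975,18} = 8.231, χ²_{0.025,18} = 31.526
Rejection region: χ² < 8.231 or χ² > 31.526
Decision: fail to reject H₀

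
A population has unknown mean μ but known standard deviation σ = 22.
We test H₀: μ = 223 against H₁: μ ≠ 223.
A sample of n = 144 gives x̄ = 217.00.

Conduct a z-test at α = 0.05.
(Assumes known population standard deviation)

Standard error: SE = σ/√n = 22/√144 = 1.8333
z-statistic: z = (x̄ - μ₀)/SE = (217.00 - 223)/1.8333 = -3.2728
Critical value: ±1.960
p-value = 0.0011
Decision: reject H₀

Answer: z = -3.2728, reject H₀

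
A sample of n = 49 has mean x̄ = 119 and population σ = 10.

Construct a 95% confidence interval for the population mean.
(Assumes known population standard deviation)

Confidence level: 95%, α = 0.05
z_0.025 = 1.960
SE = σ/√n = 10/√49 = 1.4286
Margin of error = 1.960 × 1.4286 = 2.8001
CI: x̄ ± margin = 119 ± 2.8001
CI: (116.1999, 121.8001)

Answer: (116.1999, 121.8001)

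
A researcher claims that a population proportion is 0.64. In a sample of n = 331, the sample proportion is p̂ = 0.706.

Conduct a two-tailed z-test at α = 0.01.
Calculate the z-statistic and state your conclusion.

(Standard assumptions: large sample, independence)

Answer: z = 2.5016, fail to reject H₀

Derivation:
H₀: p = 0.64, H₁: p ≠ 0.64
Standard error: SE = √(p₀(1-p₀)/n) = √(0.64×0.36/331) = 0.026383
z-statistic: z = (p̂ - p₀)/SE = (0.706 - 0.64)/0.026383 = 2.5016
Critical value: z_0.005 = ±2.576
p-value = 0.0124
Decision: fail to reject H₀ at α = 0.01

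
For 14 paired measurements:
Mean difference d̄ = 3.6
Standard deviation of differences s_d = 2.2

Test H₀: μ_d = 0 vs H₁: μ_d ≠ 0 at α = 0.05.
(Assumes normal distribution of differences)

df = n - 1 = 13
SE = s_d/√n = 2.2/√14 = 0.5880
t = d̄/SE = 3.6/0.5880 = 6.1224
Critical value: t_{0.025,13} = ±2.160
p-value < 0.0001
Decision: reject H₀

Answer: t = 6.1224, reject H₀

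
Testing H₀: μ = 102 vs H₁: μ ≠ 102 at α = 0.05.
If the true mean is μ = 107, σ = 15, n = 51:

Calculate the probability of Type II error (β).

Answer: β ≈ 0.3371

Derivation:
SE = σ/√n = 15/√51 = 2.1004
Critical values: μ₀ ± z_0.025×SE = 102 ± 1.960×2.1004
Acceptance region: (97.8832, 106.1168)
Under H₁ (μ = 107): z_high = (106.1168 - 107)/2.1004 = -0.4205, z_low = (97.8832 - 107)/2.1004 = -4.3405
β = P(not reject | H₁) = Φ(-0.4205) - Φ(-4.3405) ≈ 0.3371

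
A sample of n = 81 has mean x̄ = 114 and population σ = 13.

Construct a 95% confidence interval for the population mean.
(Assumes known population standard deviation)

Answer: (111.1690, 116.8310)

Derivation:
Confidence level: 95%, α = 0.05
z_0.025 = 1.960
SE = σ/√n = 13/√81 = 1.4444
Margin of error = 1.960 × 1.4444 = 2.8310
CI: x̄ ± margin = 114 ± 2.8310
CI: (111.1690, 116.8310)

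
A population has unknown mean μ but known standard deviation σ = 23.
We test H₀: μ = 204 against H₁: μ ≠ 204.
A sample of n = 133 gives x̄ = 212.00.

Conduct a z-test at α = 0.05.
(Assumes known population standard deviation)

Answer: z = 4.0112, reject H₀

Derivation:
Standard error: SE = σ/√n = 23/√133 = 1.9944
z-statistic: z = (x̄ - μ₀)/SE = (212.00 - 204)/1.9944 = 4.0112
Critical value: ±1.960
p-value = 0.0001
Decision: reject H₀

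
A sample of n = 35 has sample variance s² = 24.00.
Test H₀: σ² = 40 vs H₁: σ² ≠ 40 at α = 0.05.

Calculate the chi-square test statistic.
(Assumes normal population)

Answer: χ² = 20.4000, fail to reject H₀

Derivation:
df = n - 1 = 34
χ² = (n-1)s²/σ₀² = 34×24.00/40 = 20.4000
Critical values: χ²_{0.975,34} = 19.806, χ²_{0.025,34} = 51.966
Rejection region: χ² < 19.806 or χ² > 51.966
Decision: fail to reject H₀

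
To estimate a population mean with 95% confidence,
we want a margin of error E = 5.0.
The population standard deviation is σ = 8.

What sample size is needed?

z_0.025 = 1.960
n = (z×σ/E)² = (1.960×8/5.0)²
n = 9.8345
Round up: n = 10

Answer: n = 10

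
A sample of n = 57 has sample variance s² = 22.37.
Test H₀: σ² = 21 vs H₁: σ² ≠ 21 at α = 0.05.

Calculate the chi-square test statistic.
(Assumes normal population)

Answer: χ² = 59.6533, fail to reject H₀

Derivation:
df = n - 1 = 56
χ² = (n-1)s²/σ₀² = 56×22.37/21 = 59.6533
Critical values: χ²_{0.975,56} = 37.212, χ²_{0.025,56} = 78.567
Rejection region: χ² < 37.212 or χ² > 78.567
Decision: fail to reject H₀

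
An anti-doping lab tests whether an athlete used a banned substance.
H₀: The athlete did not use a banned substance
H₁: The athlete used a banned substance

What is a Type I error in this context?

Answer: Falsely accusing a clean athlete of doping

Derivation:
Type I error (α): Rejecting H₀ when H₀ is true
Type II error (β): Failing to reject H₀ when H₁ is true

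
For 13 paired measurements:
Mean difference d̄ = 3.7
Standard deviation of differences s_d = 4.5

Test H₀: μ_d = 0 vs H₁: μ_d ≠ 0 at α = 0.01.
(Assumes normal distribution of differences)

df = n - 1 = 12
SE = s_d/√n = 4.5/√13 = 1.2481
t = d̄/SE = 3.7/1.2481 = 2.9645
Critical value: t_{0.005,12} = ±3.055
p-value ≈ 0.0118
Decision: fail to reject H₀

Answer: t = 2.9645, fail to reject H₀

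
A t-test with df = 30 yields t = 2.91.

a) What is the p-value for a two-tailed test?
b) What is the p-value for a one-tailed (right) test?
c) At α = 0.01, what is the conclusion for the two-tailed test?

Answer: a) 0.0068, b) 0.0034, c) reject H₀

Derivation:
Using t-distribution with df = 30:
a) Two-tailed: p = 2×P(T > 2.91) = 0.0068
b) One-tailed: p = P(T > 2.91) = 0.0034
c) 0.0068 < 0.01, reject H₀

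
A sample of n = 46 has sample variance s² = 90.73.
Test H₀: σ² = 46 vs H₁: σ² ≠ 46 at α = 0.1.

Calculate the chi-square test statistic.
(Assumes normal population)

df = n - 1 = 45
χ² = (n-1)s²/σ₀² = 45×90.73/46 = 88.7576
Critical values: χ²_{0.95,45} = 30.612, χ²_{0.05,45} = 61.656
Rejection region: χ² < 30.612 or χ² > 61.656
Decision: reject H₀

Answer: χ² = 88.7576, reject H₀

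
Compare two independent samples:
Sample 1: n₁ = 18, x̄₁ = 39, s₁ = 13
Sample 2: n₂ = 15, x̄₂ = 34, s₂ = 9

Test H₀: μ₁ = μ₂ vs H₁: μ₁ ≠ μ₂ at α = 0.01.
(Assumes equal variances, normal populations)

Pooled variance: s²_p = [17×13² + 14×9²]/(31) = 129.2581
s_p = 11.3692
SE = s_p×√(1/n₁ + 1/n₂) = 11.3692×√(1/18 + 1/15) = 3.9747
t = (x̄₁ - x̄₂)/SE = (39 - 34)/3.9747 = 1.2580
df = 31, t-critical = ±2.744
Decision: fail to reject H₀

Answer: t = 1.2580, fail to reject H₀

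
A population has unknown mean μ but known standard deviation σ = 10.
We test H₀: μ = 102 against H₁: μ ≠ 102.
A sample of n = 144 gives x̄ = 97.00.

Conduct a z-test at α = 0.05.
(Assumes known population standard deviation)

Standard error: SE = σ/√n = 10/√144 = 0.8333
z-statistic: z = (x̄ - μ₀)/SE = (97.00 - 102)/0.8333 = -6.0002
Critical value: ±1.960
p-value < 0.0001
Decision: reject H₀

Answer: z = -6.0002, reject H₀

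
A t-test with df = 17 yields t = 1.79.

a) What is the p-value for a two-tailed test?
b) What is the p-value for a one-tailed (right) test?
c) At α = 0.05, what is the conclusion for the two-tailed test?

Answer: a) 0.0913, b) 0.0456, c) fail to reject H₀

Derivation:
Using t-distribution with df = 17:
a) Two-tailed: p = 2×P(T > 1.79) = 0.0913
b) One-tailed: p = P(T > 1.79) = 0.0456
c) 0.0913 ≥ 0.05, fail to reject H₀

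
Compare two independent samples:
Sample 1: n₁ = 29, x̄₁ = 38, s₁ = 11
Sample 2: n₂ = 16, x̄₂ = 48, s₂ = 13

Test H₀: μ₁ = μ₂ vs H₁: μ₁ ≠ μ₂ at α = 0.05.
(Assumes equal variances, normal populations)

Pooled variance: s²_p = [28×11² + 15×13²]/(43) = 137.7442
s_p = 11.7364
SE = s_p×√(1/n₁ + 1/n₂) = 11.7364×√(1/29 + 1/16) = 3.6550
t = (x̄₁ - x̄₂)/SE = (38 - 48)/3.6550 = -2.7360
df = 43, t-critical = ±2.017
Decision: reject H₀

Answer: t = -2.7360, reject H₀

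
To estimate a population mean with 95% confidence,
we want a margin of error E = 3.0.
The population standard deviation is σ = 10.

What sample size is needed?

Answer: n = 43

Derivation:
z_0.025 = 1.960
n = (z×σ/E)² = (1.960×10/3.0)²
n = 42.6844
Round up: n = 43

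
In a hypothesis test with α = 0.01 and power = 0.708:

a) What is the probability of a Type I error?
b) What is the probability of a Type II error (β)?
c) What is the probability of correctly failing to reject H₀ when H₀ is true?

a) Type I error probability = α = 0.01
b) Power = P(reject H₀ | H₁ true) = 1 - β = 0.708, so Type II error probability = β = 1 - Power = 0.292
c) P(fail to reject H₀ | H₀ true) = 1 - α = 0.99

Answer: a) 0.01, b) 0.292, c) 0.99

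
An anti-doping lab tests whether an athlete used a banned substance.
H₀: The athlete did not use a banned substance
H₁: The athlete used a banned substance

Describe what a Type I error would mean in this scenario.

A Type I error (probability α) occurs when we reject a true H₀.
A Type II error (probability β) occurs when we fail to reject a false H₀.

Answer: Falsely accusing a clean athlete of doping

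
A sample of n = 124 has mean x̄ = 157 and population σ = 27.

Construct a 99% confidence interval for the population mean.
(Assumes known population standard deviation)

Answer: (150.7540, 163.2460)

Derivation:
Confidence level: 99%, α = 0.01
z_0.005 = 2.576
SE = σ/√n = 27/√124 = 2.4247
Margin of error = 2.576 × 2.4247 = 6.2460
CI: x̄ ± margin = 157 ± 6.2460
CI: (150.7540, 163.2460)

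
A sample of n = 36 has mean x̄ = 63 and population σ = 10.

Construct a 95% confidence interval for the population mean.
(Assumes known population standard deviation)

Answer: (59.7333, 66.2667)

Derivation:
Confidence level: 95%, α = 0.05
z_0.025 = 1.960
SE = σ/√n = 10/√36 = 1.6667
Margin of error = 1.960 × 1.6667 = 3.2667
CI: x̄ ± margin = 63 ± 3.2667
CI: (59.7333, 66.2667)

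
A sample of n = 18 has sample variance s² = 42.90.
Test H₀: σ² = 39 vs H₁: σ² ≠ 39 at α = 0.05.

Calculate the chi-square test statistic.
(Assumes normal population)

df = n - 1 = 17
χ² = (n-1)s²/σ₀² = 17×42.90/39 = 18.7000
Critical values: χ²_{0.975,17} = 7.564, χ²_{0.025,17} = 30.191
Rejection region: χ² < 7.564 or χ² > 30.191
Decision: fail to reject H₀

Answer: χ² = 18.7000, fail to reject H₀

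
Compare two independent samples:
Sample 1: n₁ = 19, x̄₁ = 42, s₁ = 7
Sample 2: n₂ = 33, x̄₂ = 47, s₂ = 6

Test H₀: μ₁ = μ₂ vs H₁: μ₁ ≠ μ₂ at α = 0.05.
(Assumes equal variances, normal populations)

Pooled variance: s²_p = [18×7² + 32×6²]/(50) = 40.6800
s_p = 6.3781
SE = s_p×√(1/n₁ + 1/n₂) = 6.3781×√(1/19 + 1/33) = 1.8368
t = (x̄₁ - x̄₂)/SE = (42 - 47)/1.8368 = -2.7221
df = 50, t-critical = ±2.009
Decision: reject H₀

Answer: t = -2.7221, reject H₀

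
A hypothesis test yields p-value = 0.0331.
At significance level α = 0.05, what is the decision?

Compare p-value to α:
0.0331 < 0.05
Decision: reject H₀

Answer: reject H₀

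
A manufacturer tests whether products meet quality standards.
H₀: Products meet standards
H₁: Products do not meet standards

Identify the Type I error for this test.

Type I error (α): Rejecting H₀ when H₀ is true
Type II error (β): Failing to reject H₀ when H₁ is true

Answer: Rejecting good products that actually meet standards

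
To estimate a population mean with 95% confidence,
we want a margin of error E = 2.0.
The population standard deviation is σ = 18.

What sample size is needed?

Answer: n = 312

Derivation:
z_0.025 = 1.960
n = (z×σ/E)² = (1.960×18/2.0)²
n = 311.1696
Round up: n = 312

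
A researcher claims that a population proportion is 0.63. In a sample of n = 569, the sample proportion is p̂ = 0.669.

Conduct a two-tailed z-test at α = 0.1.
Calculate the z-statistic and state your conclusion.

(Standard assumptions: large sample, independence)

Answer: z = 1.9269, reject H₀

Derivation:
H₀: p = 0.63, H₁: p ≠ 0.63
Standard error: SE = √(p₀(1-p₀)/n) = √(0.63×0.37/569) = 0.020240
z-statistic: z = (p̂ - p₀)/SE = (0.669 - 0.63)/0.020240 = 1.9269
Critical value: z_0.05 = ±1.645
p-value = 0.0540
Decision: reject H₀ at α = 0.1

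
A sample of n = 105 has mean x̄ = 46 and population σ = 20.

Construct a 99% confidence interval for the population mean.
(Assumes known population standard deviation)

Confidence level: 99%, α = 0.01
z_0.005 = 2.576
SE = σ/√n = 20/√105 = 1.9518
Margin of error = 2.576 × 1.9518 = 5.0278
CI: x̄ ± margin = 46 ± 5.0278
CI: (40.9722, 51.0278)

Answer: (40.9722, 51.0278)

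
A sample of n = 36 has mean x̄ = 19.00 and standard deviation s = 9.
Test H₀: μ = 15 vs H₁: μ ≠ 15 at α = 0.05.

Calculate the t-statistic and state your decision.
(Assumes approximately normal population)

df = n - 1 = 35
SE = s/√n = 9/√36 = 1.5000
t = (x̄ - μ₀)/SE = (19.00 - 15)/1.5000 = 2.6667
Critical value: t_{0.025,35} = ±2.030
p-value ≈ 0.0115
Decision: reject H₀

Answer: t = 2.6667, reject H₀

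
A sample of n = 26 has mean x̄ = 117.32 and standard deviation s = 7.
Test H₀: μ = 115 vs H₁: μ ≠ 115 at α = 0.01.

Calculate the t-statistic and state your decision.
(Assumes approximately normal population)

Answer: t = 1.6900, fail to reject H₀

Derivation:
df = n - 1 = 25
SE = s/√n = 7/√26 = 1.3728
t = (x̄ - μ₀)/SE = (117.32 - 115)/1.3728 = 1.6900
Critical value: t_{0.005,25} = ±2.787
p-value ≈ 0.1035
Decision: fail to reject H₀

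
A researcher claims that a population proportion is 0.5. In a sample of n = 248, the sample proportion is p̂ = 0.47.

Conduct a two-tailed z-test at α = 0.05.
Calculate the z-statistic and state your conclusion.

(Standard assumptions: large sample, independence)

Answer: z = -0.9449, fail to reject H₀

Derivation:
H₀: p = 0.5, H₁: p ≠ 0.5
Standard error: SE = √(p₀(1-p₀)/n) = √(0.5×0.5/248) = 0.031750
z-statistic: z = (p̂ - p₀)/SE = (0.47 - 0.5)/0.031750 = -0.9449
Critical value: z_0.025 = ±1.960
p-value = 0.3447
Decision: fail to reject H₀ at α = 0.05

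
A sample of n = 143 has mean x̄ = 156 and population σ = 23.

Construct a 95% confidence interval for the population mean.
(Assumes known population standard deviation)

Answer: (152.2301, 159.7699)

Derivation:
Confidence level: 95%, α = 0.05
z_0.025 = 1.960
SE = σ/√n = 23/√143 = 1.9234
Margin of error = 1.960 × 1.9234 = 3.7699
CI: x̄ ± margin = 156 ± 3.7699
CI: (152.2301, 159.7699)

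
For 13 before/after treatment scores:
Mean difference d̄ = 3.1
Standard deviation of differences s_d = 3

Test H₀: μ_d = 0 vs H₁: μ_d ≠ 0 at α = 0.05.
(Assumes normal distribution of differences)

Answer: t = 3.7255, reject H₀

Derivation:
df = n - 1 = 12
SE = s_d/√n = 3/√13 = 0.8321
t = d̄/SE = 3.1/0.8321 = 3.7255
Critical value: t_{0.025,12} = ±2.179
p-value ≈ 0.0029
Decision: reject H₀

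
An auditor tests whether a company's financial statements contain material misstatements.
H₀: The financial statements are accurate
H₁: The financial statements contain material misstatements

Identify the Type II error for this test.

Answer: Failing to detect material misstatements that are actually present

Derivation:
Type I error: rejecting H₀ when it is actually true (false positive).
Type II error: failing to reject H₀ when H₁ is actually true (false negative).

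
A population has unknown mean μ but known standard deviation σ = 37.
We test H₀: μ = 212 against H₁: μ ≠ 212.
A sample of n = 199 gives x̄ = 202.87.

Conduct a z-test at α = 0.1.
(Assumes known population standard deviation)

Standard error: SE = σ/√n = 37/√199 = 2.6229
z-statistic: z = (x̄ - μ₀)/SE = (202.87 - 212)/2.6229 = -3.4809
Critical value: ±1.645
p-value = 0.0005
Decision: reject H₀

Answer: z = -3.4809, reject H₀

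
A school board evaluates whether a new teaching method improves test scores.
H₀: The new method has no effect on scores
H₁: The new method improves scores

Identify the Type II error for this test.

Answer: Failing to adopt an effective teaching method

Derivation:
Type I error (α): Rejecting H₀ when H₀ is true
Type II error (β): Failing to reject H₀ when H₁ is true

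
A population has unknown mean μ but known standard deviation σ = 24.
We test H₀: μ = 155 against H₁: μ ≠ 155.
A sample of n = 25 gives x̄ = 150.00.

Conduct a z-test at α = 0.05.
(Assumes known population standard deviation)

Answer: z = -1.0417, fail to reject H₀

Derivation:
Standard error: SE = σ/√n = 24/√25 = 4.8000
z-statistic: z = (x̄ - μ₀)/SE = (150.00 - 155)/4.8000 = -1.0417
Critical value: ±1.960
p-value = 0.2976
Decision: fail to reject H₀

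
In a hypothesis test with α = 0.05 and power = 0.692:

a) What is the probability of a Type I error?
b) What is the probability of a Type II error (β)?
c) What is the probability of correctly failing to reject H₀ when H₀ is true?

a) Type I error probability = α = 0.05
b) Power = P(reject H₀ | H₁ true) = 1 - β = 0.692, so Type II error probability = β = 1 - Power = 0.308
c) P(fail to reject H₀ | H₀ true) = 1 - α = 0.95

Answer: a) 0.05, b) 0.308, c) 0.95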